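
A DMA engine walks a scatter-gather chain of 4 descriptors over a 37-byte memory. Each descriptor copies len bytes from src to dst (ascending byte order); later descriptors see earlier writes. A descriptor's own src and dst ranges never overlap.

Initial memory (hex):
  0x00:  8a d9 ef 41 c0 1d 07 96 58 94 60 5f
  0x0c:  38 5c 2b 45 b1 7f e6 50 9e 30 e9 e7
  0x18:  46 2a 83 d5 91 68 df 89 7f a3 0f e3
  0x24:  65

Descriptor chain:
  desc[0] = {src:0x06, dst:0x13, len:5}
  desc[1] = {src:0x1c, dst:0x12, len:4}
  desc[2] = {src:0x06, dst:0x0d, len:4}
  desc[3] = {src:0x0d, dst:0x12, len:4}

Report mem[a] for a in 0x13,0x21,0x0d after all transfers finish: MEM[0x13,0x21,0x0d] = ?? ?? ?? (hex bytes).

MEM[0x13,0x21,0x0d] = 96 a3 07

  after D0: wrote 5B at 0x13 = 0796589460
  after D1: wrote 4B at 0x12 = 9168df89
  after D2: wrote 4B at 0x0d = 07965894
  after D3: wrote 4B at 0x12 = 07965894
query mem[0x13]=0x96, mem[0x21]=0xa3, mem[0x0d]=0x07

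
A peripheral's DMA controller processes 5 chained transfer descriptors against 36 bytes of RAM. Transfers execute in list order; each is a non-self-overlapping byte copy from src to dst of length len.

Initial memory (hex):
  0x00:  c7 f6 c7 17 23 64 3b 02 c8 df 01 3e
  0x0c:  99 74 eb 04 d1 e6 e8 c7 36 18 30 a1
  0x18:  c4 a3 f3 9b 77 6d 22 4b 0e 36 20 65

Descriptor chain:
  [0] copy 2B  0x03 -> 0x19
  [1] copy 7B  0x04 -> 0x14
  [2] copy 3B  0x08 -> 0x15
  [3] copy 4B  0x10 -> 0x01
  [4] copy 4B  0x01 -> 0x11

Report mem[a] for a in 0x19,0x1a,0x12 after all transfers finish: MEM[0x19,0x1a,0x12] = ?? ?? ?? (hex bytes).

MEM[0x19,0x1a,0x12] = df 01 e6

  after D0: wrote 2B at 0x19 = 1723
  after D1: wrote 7B at 0x14 = 23643b02c8df01
  after D2: wrote 3B at 0x15 = c8df01
  after D3: wrote 4B at 0x01 = d1e6e8c7
  after D4: wrote 4B at 0x11 = d1e6e8c7
query mem[0x19]=0xdf, mem[0x1a]=0x01, mem[0x12]=0xe6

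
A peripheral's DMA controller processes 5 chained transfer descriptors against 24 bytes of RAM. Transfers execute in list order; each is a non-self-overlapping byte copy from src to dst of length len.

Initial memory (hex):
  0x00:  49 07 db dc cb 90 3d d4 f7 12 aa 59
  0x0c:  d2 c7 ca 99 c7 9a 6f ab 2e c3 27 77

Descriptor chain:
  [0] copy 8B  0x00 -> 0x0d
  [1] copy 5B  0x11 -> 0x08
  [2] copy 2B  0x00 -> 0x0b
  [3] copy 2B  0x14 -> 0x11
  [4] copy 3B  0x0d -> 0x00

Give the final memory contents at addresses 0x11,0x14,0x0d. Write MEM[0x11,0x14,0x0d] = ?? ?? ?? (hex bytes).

  after D0: wrote 8B at 0x0d = 4907dbdccb903dd4
  after D1: wrote 5B at 0x08 = cb903dd4c3
  after D2: wrote 2B at 0x0b = 4907
  after D3: wrote 2B at 0x11 = d4c3
  after D4: wrote 3B at 0x00 = 4907db
query mem[0x11]=0xd4, mem[0x14]=0xd4, mem[0x0d]=0x49

MEM[0x11,0x14,0x0d] = d4 d4 49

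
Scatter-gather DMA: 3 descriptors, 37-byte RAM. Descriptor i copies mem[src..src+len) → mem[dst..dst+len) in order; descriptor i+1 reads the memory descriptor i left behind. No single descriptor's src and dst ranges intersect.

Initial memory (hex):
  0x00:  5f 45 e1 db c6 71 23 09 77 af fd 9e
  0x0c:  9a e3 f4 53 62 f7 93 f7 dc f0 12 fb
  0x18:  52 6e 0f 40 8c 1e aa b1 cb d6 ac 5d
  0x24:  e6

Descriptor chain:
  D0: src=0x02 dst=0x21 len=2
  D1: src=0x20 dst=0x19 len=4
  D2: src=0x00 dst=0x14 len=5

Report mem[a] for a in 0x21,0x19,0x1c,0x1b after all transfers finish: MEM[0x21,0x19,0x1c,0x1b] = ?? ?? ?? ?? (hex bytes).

  after D0: wrote 2B at 0x21 = e1db
  after D1: wrote 4B at 0x19 = cbe1db5d
  after D2: wrote 5B at 0x14 = 5f45e1dbc6
query mem[0x21]=0xe1, mem[0x19]=0xcb, mem[0x1c]=0x5d, mem[0x1b]=0xdb

MEM[0x21,0x19,0x1c,0x1b] = e1 cb 5d db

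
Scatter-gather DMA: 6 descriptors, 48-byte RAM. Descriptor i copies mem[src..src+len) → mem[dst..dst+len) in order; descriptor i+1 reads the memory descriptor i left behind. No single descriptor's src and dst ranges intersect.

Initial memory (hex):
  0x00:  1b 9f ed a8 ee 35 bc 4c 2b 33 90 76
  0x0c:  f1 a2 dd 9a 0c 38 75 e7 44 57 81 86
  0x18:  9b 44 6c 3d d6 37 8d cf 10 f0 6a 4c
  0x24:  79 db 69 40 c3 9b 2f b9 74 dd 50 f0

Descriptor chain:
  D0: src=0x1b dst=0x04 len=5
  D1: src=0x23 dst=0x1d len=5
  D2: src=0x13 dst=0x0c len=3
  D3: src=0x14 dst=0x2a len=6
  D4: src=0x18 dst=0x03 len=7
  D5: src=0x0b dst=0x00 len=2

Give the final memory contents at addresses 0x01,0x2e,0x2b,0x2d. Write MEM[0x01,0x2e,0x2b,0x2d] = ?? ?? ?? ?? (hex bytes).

MEM[0x01,0x2e,0x2b,0x2d] = e7 9b 57 86

#0 dst[0x04+5] := {0x3d,0xd6,0x37,0x8d,0xcf}
#1 dst[0x1d+5] := {0x4c,0x79,0xdb,0x69,0x40}
#2 dst[0x0c+3] := {0xe7,0x44,0x57}
#3 dst[0x2a+6] := {0x44,0x57,0x81,0x86,0x9b,0x44}
#4 dst[0x03+7] := {0x9b,0x44,0x6c,0x3d,0xd6,0x4c,0x79}
#5 dst[0x00+2] := {0x76,0xe7}
query mem[0x01]=0xe7, mem[0x2e]=0x9b, mem[0x2b]=0x57, mem[0x2d]=0x86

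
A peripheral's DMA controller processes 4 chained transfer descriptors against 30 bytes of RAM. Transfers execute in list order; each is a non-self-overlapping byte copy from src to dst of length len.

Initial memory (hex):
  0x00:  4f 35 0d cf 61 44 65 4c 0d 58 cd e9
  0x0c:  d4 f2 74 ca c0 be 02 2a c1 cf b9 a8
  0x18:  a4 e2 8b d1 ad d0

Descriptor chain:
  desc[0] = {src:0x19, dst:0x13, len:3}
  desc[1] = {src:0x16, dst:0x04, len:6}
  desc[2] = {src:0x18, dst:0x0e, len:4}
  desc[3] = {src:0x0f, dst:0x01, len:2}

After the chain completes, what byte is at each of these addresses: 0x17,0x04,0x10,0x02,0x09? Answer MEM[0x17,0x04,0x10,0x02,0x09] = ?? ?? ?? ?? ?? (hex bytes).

MEM[0x17,0x04,0x10,0x02,0x09] = a8 b9 8b 8b d1

[0] 0x19->0x13 len=3 : e2 8b d1
[1] 0x16->0x04 len=6 : b9 a8 a4 e2 8b d1
[2] 0x18->0x0e len=4 : a4 e2 8b d1
[3] 0x0f->0x01 len=2 : e2 8b
query mem[0x17]=0xa8, mem[0x04]=0xb9, mem[0x10]=0x8b, mem[0x02]=0x8b, mem[0x09]=0xd1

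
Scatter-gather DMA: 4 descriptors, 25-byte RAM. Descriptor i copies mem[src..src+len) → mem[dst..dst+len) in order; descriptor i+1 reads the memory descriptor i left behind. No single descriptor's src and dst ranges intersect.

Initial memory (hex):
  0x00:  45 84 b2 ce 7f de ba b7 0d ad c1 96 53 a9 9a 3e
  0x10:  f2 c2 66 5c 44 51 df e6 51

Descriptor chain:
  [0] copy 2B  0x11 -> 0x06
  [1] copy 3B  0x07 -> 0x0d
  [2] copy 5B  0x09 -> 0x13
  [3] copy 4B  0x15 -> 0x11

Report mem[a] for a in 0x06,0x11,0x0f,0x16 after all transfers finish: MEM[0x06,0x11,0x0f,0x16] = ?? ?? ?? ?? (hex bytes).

MEM[0x06,0x11,0x0f,0x16] = c2 96 ad 53

  after D0: wrote 2B at 0x06 = c266
  after D1: wrote 3B at 0x0d = 660dad
  after D2: wrote 5B at 0x13 = adc1965366
  after D3: wrote 4B at 0x11 = 96536651
query mem[0x06]=0xc2, mem[0x11]=0x96, mem[0x0f]=0xad, mem[0x16]=0x53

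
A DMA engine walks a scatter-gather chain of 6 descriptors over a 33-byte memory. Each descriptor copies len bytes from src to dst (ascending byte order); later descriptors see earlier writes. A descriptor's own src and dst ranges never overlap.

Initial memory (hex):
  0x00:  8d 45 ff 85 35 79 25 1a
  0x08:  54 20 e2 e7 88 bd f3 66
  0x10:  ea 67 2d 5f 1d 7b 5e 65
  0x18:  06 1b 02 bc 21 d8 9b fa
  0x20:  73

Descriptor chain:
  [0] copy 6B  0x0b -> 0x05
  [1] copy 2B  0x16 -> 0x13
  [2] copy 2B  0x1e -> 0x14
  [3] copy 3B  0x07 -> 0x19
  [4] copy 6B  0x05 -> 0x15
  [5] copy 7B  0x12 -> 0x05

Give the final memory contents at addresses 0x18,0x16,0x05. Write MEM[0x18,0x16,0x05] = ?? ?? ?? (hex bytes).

MEM[0x18,0x16,0x05] = f3 88 2d

[0] 0x0b->0x05 len=6 : e7 88 bd f3 66 ea
[1] 0x16->0x13 len=2 : 5e 65
[2] 0x1e->0x14 len=2 : 9b fa
[3] 0x07->0x19 len=3 : bd f3 66
[4] 0x05->0x15 len=6 : e7 88 bd f3 66 ea
[5] 0x12->0x05 len=7 : 2d 5e 9b e7 88 bd f3
query mem[0x18]=0xf3, mem[0x16]=0x88, mem[0x05]=0x2d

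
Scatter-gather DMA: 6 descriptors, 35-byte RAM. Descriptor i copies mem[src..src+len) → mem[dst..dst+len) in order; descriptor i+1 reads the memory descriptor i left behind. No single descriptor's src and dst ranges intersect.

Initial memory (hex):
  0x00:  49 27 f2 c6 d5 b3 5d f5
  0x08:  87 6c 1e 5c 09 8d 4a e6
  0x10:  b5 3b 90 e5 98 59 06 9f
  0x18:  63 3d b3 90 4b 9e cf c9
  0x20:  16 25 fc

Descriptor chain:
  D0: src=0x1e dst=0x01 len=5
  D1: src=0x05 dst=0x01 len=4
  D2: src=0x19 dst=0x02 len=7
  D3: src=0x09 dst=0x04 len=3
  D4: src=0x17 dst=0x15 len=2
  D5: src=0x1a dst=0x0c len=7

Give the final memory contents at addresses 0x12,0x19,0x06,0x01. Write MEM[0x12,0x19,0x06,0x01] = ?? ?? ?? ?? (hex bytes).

  after D0: wrote 5B at 0x01 = cfc91625fc
  after D1: wrote 4B at 0x01 = fc5df587
  after D2: wrote 7B at 0x02 = 3db3904b9ecfc9
  after D3: wrote 3B at 0x04 = 6c1e5c
  after D4: wrote 2B at 0x15 = 9f63
  after D5: wrote 7B at 0x0c = b3904b9ecfc916
query mem[0x12]=0x16, mem[0x19]=0x3d, mem[0x06]=0x5c, mem[0x01]=0xfc

MEM[0x12,0x19,0x06,0x01] = 16 3d 5c fc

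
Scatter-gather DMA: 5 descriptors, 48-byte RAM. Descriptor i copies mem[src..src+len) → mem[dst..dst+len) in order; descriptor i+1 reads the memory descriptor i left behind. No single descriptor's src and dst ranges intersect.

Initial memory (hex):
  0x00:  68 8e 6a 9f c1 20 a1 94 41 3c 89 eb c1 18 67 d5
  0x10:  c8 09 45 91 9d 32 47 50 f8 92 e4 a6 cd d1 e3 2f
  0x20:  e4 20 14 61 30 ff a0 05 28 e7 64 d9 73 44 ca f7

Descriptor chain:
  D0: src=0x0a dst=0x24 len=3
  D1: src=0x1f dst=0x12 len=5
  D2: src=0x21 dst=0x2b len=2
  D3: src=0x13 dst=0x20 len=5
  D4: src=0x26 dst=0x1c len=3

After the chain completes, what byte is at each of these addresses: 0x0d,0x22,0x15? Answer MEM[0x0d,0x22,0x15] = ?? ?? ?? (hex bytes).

MEM[0x0d,0x22,0x15] = 18 14 14

[0] 0x0a->0x24 len=3 : 89 eb c1
[1] 0x1f->0x12 len=5 : 2f e4 20 14 61
[2] 0x21->0x2b len=2 : 20 14
[3] 0x13->0x20 len=5 : e4 20 14 61 50
[4] 0x26->0x1c len=3 : c1 05 28
query mem[0x0d]=0x18, mem[0x22]=0x14, mem[0x15]=0x14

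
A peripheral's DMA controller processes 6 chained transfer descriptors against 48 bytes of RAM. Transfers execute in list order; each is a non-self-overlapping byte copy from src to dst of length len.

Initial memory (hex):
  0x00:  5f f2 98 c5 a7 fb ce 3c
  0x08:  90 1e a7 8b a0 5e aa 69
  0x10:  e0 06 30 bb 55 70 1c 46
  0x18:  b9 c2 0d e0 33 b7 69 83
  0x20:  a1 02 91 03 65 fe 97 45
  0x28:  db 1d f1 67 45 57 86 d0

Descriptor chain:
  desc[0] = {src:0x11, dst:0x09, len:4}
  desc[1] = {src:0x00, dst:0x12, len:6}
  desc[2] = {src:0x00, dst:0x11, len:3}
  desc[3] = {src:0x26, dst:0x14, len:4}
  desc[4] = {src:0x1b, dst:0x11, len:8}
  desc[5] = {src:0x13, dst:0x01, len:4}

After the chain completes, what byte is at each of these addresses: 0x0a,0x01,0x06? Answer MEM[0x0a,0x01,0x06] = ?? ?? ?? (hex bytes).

MEM[0x0a,0x01,0x06] = 30 b7 ce

#0 dst[0x09+4] := {0x06,0x30,0xbb,0x55}
#1 dst[0x12+6] := {0x5f,0xf2,0x98,0xc5,0xa7,0xfb}
#2 dst[0x11+3] := {0x5f,0xf2,0x98}
#3 dst[0x14+4] := {0x97,0x45,0xdb,0x1d}
#4 dst[0x11+8] := {0xe0,0x33,0xb7,0x69,0x83,0xa1,0x02,0x91}
#5 dst[0x01+4] := {0xb7,0x69,0x83,0xa1}
query mem[0x0a]=0x30, mem[0x01]=0xb7, mem[0x06]=0xce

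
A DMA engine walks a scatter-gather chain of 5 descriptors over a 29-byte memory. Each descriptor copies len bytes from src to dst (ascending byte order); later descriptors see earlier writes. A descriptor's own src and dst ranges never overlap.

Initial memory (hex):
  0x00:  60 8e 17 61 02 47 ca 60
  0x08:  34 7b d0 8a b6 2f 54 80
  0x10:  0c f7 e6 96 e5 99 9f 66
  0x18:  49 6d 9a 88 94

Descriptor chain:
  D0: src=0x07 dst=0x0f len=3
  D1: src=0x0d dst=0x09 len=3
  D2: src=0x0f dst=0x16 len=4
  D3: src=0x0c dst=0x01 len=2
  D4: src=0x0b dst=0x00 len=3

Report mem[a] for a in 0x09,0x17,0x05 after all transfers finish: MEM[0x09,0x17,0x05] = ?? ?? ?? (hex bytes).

D0: mem[0x0f..0x11] <- [60 34 7b]
D1: mem[0x09..0x0b] <- [2f 54 60]
D2: mem[0x16..0x19] <- [60 34 7b e6]
D3: mem[0x01..0x02] <- [b6 2f]
D4: mem[0x00..0x02] <- [60 b6 2f]
query mem[0x09]=0x2f, mem[0x17]=0x34, mem[0x05]=0x47

MEM[0x09,0x17,0x05] = 2f 34 47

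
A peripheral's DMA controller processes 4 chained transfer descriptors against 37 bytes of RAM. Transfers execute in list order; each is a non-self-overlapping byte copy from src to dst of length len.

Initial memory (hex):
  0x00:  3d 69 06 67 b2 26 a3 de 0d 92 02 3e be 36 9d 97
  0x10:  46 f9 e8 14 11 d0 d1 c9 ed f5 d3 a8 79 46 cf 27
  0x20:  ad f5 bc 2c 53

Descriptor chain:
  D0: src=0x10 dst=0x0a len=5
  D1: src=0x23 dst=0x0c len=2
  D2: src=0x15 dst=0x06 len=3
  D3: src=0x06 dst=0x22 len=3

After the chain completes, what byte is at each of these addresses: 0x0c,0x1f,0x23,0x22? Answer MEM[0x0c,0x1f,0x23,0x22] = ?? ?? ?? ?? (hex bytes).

#0 dst[0x0a+5] := {0x46,0xf9,0xe8,0x14,0x11}
#1 dst[0x0c+2] := {0x2c,0x53}
#2 dst[0x06+3] := {0xd0,0xd1,0xc9}
#3 dst[0x22+3] := {0xd0,0xd1,0xc9}
query mem[0x0c]=0x2c, mem[0x1f]=0x27, mem[0x23]=0xd1, mem[0x22]=0xd0

MEM[0x0c,0x1f,0x23,0x22] = 2c 27 d1 d0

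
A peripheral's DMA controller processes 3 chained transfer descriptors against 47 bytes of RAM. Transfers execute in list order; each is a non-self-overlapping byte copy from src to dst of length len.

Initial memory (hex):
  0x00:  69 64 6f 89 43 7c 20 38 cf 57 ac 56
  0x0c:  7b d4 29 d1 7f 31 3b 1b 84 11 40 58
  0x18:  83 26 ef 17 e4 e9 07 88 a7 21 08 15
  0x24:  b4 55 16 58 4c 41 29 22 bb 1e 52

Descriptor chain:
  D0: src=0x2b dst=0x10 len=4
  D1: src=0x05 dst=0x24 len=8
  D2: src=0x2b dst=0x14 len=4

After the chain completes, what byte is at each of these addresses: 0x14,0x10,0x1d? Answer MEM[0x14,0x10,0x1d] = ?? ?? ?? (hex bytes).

[0] 0x2b->0x10 len=4 : 22 bb 1e 52
[1] 0x05->0x24 len=8 : 7c 20 38 cf 57 ac 56 7b
[2] 0x2b->0x14 len=4 : 7b bb 1e 52
query mem[0x14]=0x7b, mem[0x10]=0x22, mem[0x1d]=0xe9

MEM[0x14,0x10,0x1d] = 7b 22 e9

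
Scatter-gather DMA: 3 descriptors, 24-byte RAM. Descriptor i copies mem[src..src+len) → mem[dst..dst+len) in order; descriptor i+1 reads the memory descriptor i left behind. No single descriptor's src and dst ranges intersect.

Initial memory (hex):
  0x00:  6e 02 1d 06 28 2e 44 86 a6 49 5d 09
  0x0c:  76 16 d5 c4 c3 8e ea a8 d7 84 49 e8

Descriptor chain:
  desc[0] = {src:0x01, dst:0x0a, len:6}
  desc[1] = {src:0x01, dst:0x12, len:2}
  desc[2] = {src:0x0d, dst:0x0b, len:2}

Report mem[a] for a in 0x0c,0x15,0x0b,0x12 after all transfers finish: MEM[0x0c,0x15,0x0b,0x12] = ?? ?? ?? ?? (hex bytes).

D0: mem[0x0a..0x0f] <- [02 1d 06 28 2e 44]
D1: mem[0x12..0x13] <- [02 1d]
D2: mem[0x0b..0x0c] <- [28 2e]
query mem[0x0c]=0x2e, mem[0x15]=0x84, mem[0x0b]=0x28, mem[0x12]=0x02

MEM[0x0c,0x15,0x0b,0x12] = 2e 84 28 02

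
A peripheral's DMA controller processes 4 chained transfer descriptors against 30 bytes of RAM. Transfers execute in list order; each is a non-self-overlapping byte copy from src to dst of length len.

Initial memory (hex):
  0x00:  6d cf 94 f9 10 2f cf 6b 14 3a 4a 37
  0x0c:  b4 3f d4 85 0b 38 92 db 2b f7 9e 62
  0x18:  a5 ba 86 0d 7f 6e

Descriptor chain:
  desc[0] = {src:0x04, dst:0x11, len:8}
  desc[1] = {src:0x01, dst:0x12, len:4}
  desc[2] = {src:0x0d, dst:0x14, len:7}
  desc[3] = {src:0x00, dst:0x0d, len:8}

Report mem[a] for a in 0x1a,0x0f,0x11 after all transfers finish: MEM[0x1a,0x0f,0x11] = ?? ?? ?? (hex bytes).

  after D0: wrote 8B at 0x11 = 102fcf6b143a4a37
  after D1: wrote 4B at 0x12 = cf94f910
  after D2: wrote 7B at 0x14 = 3fd4850b10cf94
  after D3: wrote 8B at 0x0d = 6dcf94f9102fcf6b
query mem[0x1a]=0x94, mem[0x0f]=0x94, mem[0x11]=0x10

MEM[0x1a,0x0f,0x11] = 94 94 10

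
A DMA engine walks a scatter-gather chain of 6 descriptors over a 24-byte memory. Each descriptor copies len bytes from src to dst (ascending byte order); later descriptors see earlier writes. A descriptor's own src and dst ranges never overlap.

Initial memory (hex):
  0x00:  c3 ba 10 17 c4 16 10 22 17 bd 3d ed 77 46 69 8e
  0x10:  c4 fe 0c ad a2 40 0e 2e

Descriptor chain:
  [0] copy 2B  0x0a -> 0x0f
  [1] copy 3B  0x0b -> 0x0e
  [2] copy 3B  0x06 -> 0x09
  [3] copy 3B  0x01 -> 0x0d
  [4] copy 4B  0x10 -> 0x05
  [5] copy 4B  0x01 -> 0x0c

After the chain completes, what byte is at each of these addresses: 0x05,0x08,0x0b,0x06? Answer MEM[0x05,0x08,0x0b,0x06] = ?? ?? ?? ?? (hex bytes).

#0 dst[0x0f+2] := {0x3d,0xed}
#1 dst[0x0e+3] := {0xed,0x77,0x46}
#2 dst[0x09+3] := {0x10,0x22,0x17}
#3 dst[0x0d+3] := {0xba,0x10,0x17}
#4 dst[0x05+4] := {0x46,0xfe,0x0c,0xad}
#5 dst[0x0c+4] := {0xba,0x10,0x17,0xc4}
query mem[0x05]=0x46, mem[0x08]=0xad, mem[0x0b]=0x17, mem[0x06]=0xfe

MEM[0x05,0x08,0x0b,0x06] = 46 ad 17 fe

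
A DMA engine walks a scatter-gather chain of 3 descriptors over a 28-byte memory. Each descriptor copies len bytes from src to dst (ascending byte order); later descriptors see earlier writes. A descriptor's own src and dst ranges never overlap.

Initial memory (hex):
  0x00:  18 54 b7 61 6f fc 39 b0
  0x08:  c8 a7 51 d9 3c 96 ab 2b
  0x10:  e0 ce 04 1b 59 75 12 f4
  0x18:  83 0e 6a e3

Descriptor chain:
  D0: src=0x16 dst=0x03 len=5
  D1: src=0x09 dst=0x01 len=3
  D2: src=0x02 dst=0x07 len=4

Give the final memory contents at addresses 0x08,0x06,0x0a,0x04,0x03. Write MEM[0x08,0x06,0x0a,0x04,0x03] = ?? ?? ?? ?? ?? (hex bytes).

MEM[0x08,0x06,0x0a,0x04,0x03] = d9 0e 83 f4 d9

#0 dst[0x03+5] := {0x12,0xf4,0x83,0x0e,0x6a}
#1 dst[0x01+3] := {0xa7,0x51,0xd9}
#2 dst[0x07+4] := {0x51,0xd9,0xf4,0x83}
query mem[0x08]=0xd9, mem[0x06]=0x0e, mem[0x0a]=0x83, mem[0x04]=0xf4, mem[0x03]=0xd9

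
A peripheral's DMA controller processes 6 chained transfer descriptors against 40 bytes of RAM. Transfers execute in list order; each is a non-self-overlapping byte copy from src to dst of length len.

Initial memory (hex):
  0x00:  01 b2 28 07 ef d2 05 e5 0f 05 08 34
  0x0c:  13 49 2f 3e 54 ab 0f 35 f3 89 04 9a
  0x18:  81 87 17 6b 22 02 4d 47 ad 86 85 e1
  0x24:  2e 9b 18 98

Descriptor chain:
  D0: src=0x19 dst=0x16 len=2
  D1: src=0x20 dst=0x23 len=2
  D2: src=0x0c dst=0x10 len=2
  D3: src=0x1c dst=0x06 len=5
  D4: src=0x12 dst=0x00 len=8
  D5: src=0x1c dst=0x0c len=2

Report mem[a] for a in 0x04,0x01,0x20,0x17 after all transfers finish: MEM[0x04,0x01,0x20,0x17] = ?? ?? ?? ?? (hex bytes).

  after D0: wrote 2B at 0x16 = 8717
  after D1: wrote 2B at 0x23 = ad86
  after D2: wrote 2B at 0x10 = 1349
  after D3: wrote 5B at 0x06 = 22024d47ad
  after D4: wrote 8B at 0x00 = 0f35f38987178187
  after D5: wrote 2B at 0x0c = 2202
query mem[0x04]=0x87, mem[0x01]=0x35, mem[0x20]=0xad, mem[0x17]=0x17

MEM[0x04,0x01,0x20,0x17] = 87 35 ad 17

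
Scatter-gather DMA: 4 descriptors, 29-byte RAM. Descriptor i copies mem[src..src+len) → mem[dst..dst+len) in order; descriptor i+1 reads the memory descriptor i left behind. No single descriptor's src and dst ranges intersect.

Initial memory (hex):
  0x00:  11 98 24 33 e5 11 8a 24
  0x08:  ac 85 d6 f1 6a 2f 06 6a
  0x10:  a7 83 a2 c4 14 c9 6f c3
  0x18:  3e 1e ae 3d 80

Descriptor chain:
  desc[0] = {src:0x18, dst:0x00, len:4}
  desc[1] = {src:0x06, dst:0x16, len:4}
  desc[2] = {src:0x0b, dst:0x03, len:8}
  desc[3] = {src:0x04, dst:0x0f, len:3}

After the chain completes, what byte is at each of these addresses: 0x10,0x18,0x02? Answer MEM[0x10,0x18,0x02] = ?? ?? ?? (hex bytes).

[0] 0x18->0x00 len=4 : 3e 1e ae 3d
[1] 0x06->0x16 len=4 : 8a 24 ac 85
[2] 0x0b->0x03 len=8 : f1 6a 2f 06 6a a7 83 a2
[3] 0x04->0x0f len=3 : 6a 2f 06
query mem[0x10]=0x2f, mem[0x18]=0xac, mem[0x02]=0xae

MEM[0x10,0x18,0x02] = 2f ac ae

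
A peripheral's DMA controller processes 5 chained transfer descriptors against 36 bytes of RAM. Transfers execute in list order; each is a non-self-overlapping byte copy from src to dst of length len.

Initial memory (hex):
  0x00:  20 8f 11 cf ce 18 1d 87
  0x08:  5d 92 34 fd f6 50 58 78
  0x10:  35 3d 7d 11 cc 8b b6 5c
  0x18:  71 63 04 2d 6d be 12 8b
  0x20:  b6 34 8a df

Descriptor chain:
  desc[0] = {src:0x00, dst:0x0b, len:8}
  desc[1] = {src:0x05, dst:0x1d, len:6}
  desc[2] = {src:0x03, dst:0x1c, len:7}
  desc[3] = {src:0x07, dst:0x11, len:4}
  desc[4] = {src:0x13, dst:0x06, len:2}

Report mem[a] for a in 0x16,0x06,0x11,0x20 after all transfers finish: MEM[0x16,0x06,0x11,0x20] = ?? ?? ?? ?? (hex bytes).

#0 dst[0x0b+8] := {0x20,0x8f,0x11,0xcf,0xce,0x18,0x1d,0x87}
#1 dst[0x1d+6] := {0x18,0x1d,0x87,0x5d,0x92,0x34}
#2 dst[0x1c+7] := {0xcf,0xce,0x18,0x1d,0x87,0x5d,0x92}
#3 dst[0x11+4] := {0x87,0x5d,0x92,0x34}
#4 dst[0x06+2] := {0x92,0x34}
query mem[0x16]=0xb6, mem[0x06]=0x92, mem[0x11]=0x87, mem[0x20]=0x87

MEM[0x16,0x06,0x11,0x20] = b6 92 87 87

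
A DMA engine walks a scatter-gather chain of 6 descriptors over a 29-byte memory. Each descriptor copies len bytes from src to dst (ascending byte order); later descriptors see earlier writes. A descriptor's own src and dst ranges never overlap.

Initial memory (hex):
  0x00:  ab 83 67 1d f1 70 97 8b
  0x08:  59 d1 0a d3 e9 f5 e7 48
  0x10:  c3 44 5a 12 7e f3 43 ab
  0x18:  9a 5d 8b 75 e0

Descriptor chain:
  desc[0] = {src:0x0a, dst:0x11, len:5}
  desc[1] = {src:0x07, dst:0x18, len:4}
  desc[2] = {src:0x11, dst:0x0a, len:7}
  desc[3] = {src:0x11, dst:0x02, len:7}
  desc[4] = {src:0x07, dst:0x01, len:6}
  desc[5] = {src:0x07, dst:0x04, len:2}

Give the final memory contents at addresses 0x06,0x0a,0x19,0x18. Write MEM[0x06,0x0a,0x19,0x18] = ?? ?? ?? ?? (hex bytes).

D0: mem[0x11..0x15] <- [0a d3 e9 f5 e7]
D1: mem[0x18..0x1b] <- [8b 59 d1 0a]
D2: mem[0x0a..0x10] <- [0a d3 e9 f5 e7 43 ab]
D3: mem[0x02..0x08] <- [0a d3 e9 f5 e7 43 ab]
D4: mem[0x01..0x06] <- [43 ab d1 0a d3 e9]
D5: mem[0x04..0x05] <- [43 ab]
query mem[0x06]=0xe9, mem[0x0a]=0x0a, mem[0x19]=0x59, mem[0x18]=0x8b

MEM[0x06,0x0a,0x19,0x18] = e9 0a 59 8b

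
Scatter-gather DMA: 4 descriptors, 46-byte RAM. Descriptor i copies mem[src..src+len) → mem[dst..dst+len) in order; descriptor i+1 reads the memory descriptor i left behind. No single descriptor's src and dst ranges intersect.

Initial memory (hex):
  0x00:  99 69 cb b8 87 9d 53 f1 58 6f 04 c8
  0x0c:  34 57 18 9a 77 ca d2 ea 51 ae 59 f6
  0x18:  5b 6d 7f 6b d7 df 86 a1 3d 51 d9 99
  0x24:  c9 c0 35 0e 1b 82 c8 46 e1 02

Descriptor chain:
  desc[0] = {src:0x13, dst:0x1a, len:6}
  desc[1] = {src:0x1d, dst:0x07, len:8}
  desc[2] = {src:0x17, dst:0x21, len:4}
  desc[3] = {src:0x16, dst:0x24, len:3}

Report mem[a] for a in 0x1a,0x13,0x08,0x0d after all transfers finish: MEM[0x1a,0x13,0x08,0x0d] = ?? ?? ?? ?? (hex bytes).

MEM[0x1a,0x13,0x08,0x0d] = ea ea f6 99

  after D0: wrote 6B at 0x1a = ea51ae59f65b
  after D1: wrote 8B at 0x07 = 59f65b3d51d999c9
  after D2: wrote 4B at 0x21 = f65b6dea
  after D3: wrote 3B at 0x24 = 59f65b
query mem[0x1a]=0xea, mem[0x13]=0xea, mem[0x08]=0xf6, mem[0x0d]=0x99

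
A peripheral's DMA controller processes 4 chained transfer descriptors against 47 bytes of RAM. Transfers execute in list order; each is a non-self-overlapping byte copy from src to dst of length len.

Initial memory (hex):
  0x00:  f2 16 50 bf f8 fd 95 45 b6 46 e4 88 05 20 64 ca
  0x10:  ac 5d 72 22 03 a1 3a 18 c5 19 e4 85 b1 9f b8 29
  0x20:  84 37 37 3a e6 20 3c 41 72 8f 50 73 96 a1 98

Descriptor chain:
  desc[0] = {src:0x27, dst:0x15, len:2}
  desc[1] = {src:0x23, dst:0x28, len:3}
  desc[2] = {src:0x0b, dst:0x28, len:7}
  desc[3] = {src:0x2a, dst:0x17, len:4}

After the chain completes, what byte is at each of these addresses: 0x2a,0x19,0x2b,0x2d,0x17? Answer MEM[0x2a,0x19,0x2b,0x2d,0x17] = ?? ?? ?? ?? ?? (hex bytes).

#0 dst[0x15+2] := {0x41,0x72}
#1 dst[0x28+3] := {0x3a,0xe6,0x20}
#2 dst[0x28+7] := {0x88,0x05,0x20,0x64,0xca,0xac,0x5d}
#3 dst[0x17+4] := {0x20,0x64,0xca,0xac}
query mem[0x2a]=0x20, mem[0x19]=0xca, mem[0x2b]=0x64, mem[0x2d]=0xac, mem[0x17]=0x20

MEM[0x2a,0x19,0x2b,0x2d,0x17] = 20 ca 64 ac 20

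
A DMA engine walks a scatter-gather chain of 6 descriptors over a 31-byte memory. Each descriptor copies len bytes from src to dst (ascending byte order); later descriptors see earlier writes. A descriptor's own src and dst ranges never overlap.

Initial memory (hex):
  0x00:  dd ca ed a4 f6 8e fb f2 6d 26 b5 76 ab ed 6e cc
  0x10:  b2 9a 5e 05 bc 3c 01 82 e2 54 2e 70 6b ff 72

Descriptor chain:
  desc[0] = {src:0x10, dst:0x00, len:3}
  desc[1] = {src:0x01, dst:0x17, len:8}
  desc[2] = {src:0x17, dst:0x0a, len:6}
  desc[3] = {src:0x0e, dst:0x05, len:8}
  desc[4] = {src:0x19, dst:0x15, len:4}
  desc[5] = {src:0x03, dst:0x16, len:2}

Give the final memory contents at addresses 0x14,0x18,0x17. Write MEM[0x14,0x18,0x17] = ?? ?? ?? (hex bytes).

D0: mem[0x00..0x02] <- [b2 9a 5e]
D1: mem[0x17..0x1e] <- [9a 5e a4 f6 8e fb f2 6d]
D2: mem[0x0a..0x0f] <- [9a 5e a4 f6 8e fb]
D3: mem[0x05..0x0c] <- [8e fb b2 9a 5e 05 bc 3c]
D4: mem[0x15..0x18] <- [a4 f6 8e fb]
D5: mem[0x16..0x17] <- [a4 f6]
query mem[0x14]=0xbc, mem[0x18]=0xfb, mem[0x17]=0xf6

MEM[0x14,0x18,0x17] = bc fb f6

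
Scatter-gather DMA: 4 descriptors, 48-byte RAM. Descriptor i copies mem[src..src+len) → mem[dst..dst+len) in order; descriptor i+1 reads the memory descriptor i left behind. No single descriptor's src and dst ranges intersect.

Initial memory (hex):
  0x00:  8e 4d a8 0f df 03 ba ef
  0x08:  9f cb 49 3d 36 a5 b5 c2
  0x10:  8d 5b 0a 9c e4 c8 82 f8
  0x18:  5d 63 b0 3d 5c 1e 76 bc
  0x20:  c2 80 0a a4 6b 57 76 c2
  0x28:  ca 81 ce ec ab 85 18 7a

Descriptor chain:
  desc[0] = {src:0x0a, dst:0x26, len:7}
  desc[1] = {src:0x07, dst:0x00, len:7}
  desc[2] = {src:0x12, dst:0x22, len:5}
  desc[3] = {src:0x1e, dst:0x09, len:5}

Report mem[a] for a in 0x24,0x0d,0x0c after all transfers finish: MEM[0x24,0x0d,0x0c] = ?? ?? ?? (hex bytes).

D0: mem[0x26..0x2c] <- [49 3d 36 a5 b5 c2 8d]
D1: mem[0x00..0x06] <- [ef 9f cb 49 3d 36 a5]
D2: mem[0x22..0x26] <- [0a 9c e4 c8 82]
D3: mem[0x09..0x0d] <- [76 bc c2 80 0a]
query mem[0x24]=0xe4, mem[0x0d]=0x0a, mem[0x0c]=0x80

MEM[0x24,0x0d,0x0c] = e4 0a 80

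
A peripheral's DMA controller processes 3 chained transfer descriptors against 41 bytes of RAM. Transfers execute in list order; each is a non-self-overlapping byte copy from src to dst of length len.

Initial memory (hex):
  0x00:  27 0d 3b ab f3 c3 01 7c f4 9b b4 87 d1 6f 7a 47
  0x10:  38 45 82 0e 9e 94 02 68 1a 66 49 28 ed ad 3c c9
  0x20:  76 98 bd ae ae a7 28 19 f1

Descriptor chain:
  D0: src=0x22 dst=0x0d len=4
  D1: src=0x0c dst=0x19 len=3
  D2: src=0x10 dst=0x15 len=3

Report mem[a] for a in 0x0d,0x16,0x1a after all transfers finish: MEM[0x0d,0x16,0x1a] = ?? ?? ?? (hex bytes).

MEM[0x0d,0x16,0x1a] = bd 45 bd

D0: mem[0x0d..0x10] <- [bd ae ae a7]
D1: mem[0x19..0x1b] <- [d1 bd ae]
D2: mem[0x15..0x17] <- [a7 45 82]
query mem[0x0d]=0xbd, mem[0x16]=0x45, mem[0x1a]=0xbd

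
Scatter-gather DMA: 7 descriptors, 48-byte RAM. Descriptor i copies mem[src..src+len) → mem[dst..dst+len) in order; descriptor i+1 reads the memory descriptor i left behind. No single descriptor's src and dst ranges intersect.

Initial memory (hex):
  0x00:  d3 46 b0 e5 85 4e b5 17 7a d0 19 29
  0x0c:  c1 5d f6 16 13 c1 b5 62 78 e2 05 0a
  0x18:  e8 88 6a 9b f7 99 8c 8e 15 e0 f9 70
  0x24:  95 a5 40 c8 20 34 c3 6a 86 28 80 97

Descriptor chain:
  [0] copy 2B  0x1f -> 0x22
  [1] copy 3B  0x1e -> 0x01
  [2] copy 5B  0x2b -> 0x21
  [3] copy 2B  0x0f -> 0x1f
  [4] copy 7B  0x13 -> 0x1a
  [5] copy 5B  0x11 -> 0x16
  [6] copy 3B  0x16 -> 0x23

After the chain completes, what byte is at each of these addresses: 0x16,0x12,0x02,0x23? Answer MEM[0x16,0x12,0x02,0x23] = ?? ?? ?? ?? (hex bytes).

MEM[0x16,0x12,0x02,0x23] = c1 b5 8e c1

D0: mem[0x22..0x23] <- [8e 15]
D1: mem[0x01..0x03] <- [8c 8e 15]
D2: mem[0x21..0x25] <- [6a 86 28 80 97]
D3: mem[0x1f..0x20] <- [16 13]
D4: mem[0x1a..0x20] <- [62 78 e2 05 0a e8 88]
D5: mem[0x16..0x1a] <- [c1 b5 62 78 e2]
D6: mem[0x23..0x25] <- [c1 b5 62]
query mem[0x16]=0xc1, mem[0x12]=0xb5, mem[0x02]=0x8e, mem[0x23]=0xc1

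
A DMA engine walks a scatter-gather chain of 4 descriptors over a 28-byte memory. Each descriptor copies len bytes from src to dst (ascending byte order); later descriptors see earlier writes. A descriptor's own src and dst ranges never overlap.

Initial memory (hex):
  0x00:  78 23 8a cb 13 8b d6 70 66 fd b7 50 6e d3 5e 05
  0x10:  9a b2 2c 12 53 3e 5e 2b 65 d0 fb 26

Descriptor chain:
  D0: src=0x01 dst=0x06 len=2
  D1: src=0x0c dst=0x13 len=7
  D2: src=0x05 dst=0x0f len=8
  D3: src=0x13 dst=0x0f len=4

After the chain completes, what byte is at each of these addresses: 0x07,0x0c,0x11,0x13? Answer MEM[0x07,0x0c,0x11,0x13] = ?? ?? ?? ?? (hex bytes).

D0: mem[0x06..0x07] <- [23 8a]
D1: mem[0x13..0x19] <- [6e d3 5e 05 9a b2 2c]
D2: mem[0x0f..0x16] <- [8b 23 8a 66 fd b7 50 6e]
D3: mem[0x0f..0x12] <- [fd b7 50 6e]
query mem[0x07]=0x8a, mem[0x0c]=0x6e, mem[0x11]=0x50, mem[0x13]=0xfd

MEM[0x07,0x0c,0x11,0x13] = 8a 6e 50 fd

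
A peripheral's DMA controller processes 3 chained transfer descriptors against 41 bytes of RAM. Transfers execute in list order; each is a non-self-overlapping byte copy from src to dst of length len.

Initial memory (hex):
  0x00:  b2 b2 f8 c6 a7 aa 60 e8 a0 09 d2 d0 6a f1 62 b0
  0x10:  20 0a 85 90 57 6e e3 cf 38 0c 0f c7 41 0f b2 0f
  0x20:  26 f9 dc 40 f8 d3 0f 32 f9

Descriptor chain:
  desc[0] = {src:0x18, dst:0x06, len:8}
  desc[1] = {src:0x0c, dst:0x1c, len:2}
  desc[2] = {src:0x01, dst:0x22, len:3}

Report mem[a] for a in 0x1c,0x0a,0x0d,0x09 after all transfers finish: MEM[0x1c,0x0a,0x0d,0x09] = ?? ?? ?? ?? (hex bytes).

MEM[0x1c,0x0a,0x0d,0x09] = b2 41 0f c7

#0 dst[0x06+8] := {0x38,0x0c,0x0f,0xc7,0x41,0x0f,0xb2,0x0f}
#1 dst[0x1c+2] := {0xb2,0x0f}
#2 dst[0x22+3] := {0xb2,0xf8,0xc6}
query mem[0x1c]=0xb2, mem[0x0a]=0x41, mem[0x0d]=0x0f, mem[0x09]=0xc7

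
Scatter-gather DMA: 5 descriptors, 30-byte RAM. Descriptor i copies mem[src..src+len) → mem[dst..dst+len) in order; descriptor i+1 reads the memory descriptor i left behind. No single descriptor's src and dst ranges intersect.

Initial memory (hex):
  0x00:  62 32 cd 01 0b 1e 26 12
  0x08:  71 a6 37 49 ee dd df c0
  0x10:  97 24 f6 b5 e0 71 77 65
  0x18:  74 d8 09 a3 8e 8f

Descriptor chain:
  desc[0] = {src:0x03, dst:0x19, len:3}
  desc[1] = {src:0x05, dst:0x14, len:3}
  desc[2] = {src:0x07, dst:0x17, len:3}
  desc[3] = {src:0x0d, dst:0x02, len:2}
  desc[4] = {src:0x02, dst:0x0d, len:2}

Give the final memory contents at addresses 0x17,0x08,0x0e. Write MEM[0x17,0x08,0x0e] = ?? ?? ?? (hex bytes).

D0: mem[0x19..0x1b] <- [01 0b 1e]
D1: mem[0x14..0x16] <- [1e 26 12]
D2: mem[0x17..0x19] <- [12 71 a6]
D3: mem[0x02..0x03] <- [dd df]
D4: mem[0x0d..0x0e] <- [dd df]
query mem[0x17]=0x12, mem[0x08]=0x71, mem[0x0e]=0xdf

MEM[0x17,0x08,0x0e] = 12 71 df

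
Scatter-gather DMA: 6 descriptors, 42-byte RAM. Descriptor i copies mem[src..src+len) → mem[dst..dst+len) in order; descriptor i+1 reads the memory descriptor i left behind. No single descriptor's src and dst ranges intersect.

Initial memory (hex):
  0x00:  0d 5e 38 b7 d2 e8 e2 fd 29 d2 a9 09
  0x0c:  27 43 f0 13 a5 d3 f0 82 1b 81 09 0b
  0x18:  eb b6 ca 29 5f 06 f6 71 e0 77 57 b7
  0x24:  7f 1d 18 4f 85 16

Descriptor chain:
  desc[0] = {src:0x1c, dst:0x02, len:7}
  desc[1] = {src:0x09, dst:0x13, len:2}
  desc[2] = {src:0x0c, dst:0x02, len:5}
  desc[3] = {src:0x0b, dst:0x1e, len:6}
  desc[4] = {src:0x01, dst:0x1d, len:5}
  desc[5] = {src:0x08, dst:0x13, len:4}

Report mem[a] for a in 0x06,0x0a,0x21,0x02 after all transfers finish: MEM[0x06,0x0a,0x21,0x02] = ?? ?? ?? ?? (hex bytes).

MEM[0x06,0x0a,0x21,0x02] = a5 a9 13 27

#0 dst[0x02+7] := {0x5f,0x06,0xf6,0x71,0xe0,0x77,0x57}
#1 dst[0x13+2] := {0xd2,0xa9}
#2 dst[0x02+5] := {0x27,0x43,0xf0,0x13,0xa5}
#3 dst[0x1e+6] := {0x09,0x27,0x43,0xf0,0x13,0xa5}
#4 dst[0x1d+5] := {0x5e,0x27,0x43,0xf0,0x13}
#5 dst[0x13+4] := {0x57,0xd2,0xa9,0x09}
query mem[0x06]=0xa5, mem[0x0a]=0xa9, mem[0x21]=0x13, mem[0x02]=0x27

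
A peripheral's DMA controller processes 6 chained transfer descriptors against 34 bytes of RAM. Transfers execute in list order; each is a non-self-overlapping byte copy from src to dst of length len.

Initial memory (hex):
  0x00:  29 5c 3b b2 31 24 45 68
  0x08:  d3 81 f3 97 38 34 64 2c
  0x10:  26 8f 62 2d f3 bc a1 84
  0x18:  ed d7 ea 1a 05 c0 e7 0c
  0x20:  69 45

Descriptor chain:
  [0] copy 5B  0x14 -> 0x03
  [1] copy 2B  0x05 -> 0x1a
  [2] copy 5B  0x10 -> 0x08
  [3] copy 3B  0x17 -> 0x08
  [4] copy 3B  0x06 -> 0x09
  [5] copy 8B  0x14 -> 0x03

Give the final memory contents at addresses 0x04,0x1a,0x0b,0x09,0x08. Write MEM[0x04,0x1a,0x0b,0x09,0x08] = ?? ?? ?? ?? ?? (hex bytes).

[0] 0x14->0x03 len=5 : f3 bc a1 84 ed
[1] 0x05->0x1a len=2 : a1 84
[2] 0x10->0x08 len=5 : 26 8f 62 2d f3
[3] 0x17->0x08 len=3 : 84 ed d7
[4] 0x06->0x09 len=3 : 84 ed 84
[5] 0x14->0x03 len=8 : f3 bc a1 84 ed d7 a1 84
query mem[0x04]=0xbc, mem[0x1a]=0xa1, mem[0x0b]=0x84, mem[0x09]=0xa1, mem[0x08]=0xd7

MEM[0x04,0x1a,0x0b,0x09,0x08] = bc a1 84 a1 d7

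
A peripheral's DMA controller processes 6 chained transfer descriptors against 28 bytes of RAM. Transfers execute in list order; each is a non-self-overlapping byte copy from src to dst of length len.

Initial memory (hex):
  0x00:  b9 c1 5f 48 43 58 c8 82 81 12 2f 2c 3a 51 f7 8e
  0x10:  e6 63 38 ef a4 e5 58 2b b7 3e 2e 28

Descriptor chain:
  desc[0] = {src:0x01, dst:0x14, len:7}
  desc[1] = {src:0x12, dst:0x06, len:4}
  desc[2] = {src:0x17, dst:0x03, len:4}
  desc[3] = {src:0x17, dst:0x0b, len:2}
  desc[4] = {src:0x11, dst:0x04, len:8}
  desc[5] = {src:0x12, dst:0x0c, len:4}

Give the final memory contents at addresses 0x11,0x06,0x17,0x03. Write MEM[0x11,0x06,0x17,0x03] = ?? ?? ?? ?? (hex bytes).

MEM[0x11,0x06,0x17,0x03] = 63 ef 43 43

#0 dst[0x14+7] := {0xc1,0x5f,0x48,0x43,0x58,0xc8,0x82}
#1 dst[0x06+4] := {0x38,0xef,0xc1,0x5f}
#2 dst[0x03+4] := {0x43,0x58,0xc8,0x82}
#3 dst[0x0b+2] := {0x43,0x58}
#4 dst[0x04+8] := {0x63,0x38,0xef,0xc1,0x5f,0x48,0x43,0x58}
#5 dst[0x0c+4] := {0x38,0xef,0xc1,0x5f}
query mem[0x11]=0x63, mem[0x06]=0xef, mem[0x17]=0x43, mem[0x03]=0x43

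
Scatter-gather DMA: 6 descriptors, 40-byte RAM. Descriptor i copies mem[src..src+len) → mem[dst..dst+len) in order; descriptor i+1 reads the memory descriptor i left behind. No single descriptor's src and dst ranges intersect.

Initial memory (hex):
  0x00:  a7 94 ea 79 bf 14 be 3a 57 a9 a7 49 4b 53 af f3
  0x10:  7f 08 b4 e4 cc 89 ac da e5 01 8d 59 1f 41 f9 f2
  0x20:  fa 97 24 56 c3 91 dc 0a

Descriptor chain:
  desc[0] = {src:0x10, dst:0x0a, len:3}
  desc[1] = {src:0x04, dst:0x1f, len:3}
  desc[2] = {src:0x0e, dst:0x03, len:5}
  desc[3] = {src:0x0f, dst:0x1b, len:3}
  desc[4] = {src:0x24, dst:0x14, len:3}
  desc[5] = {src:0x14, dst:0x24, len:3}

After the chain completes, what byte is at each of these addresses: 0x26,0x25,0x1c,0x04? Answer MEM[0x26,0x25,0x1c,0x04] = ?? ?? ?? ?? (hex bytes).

#0 dst[0x0a+3] := {0x7f,0x08,0xb4}
#1 dst[0x1f+3] := {0xbf,0x14,0xbe}
#2 dst[0x03+5] := {0xaf,0xf3,0x7f,0x08,0xb4}
#3 dst[0x1b+3] := {0xf3,0x7f,0x08}
#4 dst[0x14+3] := {0xc3,0x91,0xdc}
#5 dst[0x24+3] := {0xc3,0x91,0xdc}
query mem[0x26]=0xdc, mem[0x25]=0x91, mem[0x1c]=0x7f, mem[0x04]=0xf3

MEM[0x26,0x25,0x1c,0x04] = dc 91 7f f3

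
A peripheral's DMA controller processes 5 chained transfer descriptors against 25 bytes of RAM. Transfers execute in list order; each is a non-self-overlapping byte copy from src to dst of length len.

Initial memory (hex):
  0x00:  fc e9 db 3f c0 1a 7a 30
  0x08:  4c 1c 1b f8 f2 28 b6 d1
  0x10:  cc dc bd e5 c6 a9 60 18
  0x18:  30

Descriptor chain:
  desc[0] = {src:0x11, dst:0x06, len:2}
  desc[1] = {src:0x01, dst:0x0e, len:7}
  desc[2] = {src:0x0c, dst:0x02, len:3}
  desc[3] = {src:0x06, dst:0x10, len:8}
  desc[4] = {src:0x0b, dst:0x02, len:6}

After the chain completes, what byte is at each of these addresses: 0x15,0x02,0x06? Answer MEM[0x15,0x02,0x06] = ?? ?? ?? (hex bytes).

MEM[0x15,0x02,0x06] = f8 f8 db

[0] 0x11->0x06 len=2 : dc bd
[1] 0x01->0x0e len=7 : e9 db 3f c0 1a dc bd
[2] 0x0c->0x02 len=3 : f2 28 e9
[3] 0x06->0x10 len=8 : dc bd 4c 1c 1b f8 f2 28
[4] 0x0b->0x02 len=6 : f8 f2 28 e9 db dc
query mem[0x15]=0xf8, mem[0x02]=0xf8, mem[0x06]=0xdb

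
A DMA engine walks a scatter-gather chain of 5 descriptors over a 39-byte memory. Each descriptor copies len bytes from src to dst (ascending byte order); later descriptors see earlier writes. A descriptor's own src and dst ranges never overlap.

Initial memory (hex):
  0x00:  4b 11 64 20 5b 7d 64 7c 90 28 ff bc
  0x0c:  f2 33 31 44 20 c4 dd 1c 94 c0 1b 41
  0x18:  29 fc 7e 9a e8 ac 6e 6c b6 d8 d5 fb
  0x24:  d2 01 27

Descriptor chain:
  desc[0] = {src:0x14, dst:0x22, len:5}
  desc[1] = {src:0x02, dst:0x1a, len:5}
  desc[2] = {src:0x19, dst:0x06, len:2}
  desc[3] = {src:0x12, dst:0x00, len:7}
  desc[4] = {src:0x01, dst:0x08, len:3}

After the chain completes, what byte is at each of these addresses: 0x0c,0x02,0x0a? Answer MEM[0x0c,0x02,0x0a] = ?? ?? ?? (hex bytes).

MEM[0x0c,0x02,0x0a] = f2 94 c0

#0 dst[0x22+5] := {0x94,0xc0,0x1b,0x41,0x29}
#1 dst[0x1a+5] := {0x64,0x20,0x5b,0x7d,0x64}
#2 dst[0x06+2] := {0xfc,0x64}
#3 dst[0x00+7] := {0xdd,0x1c,0x94,0xc0,0x1b,0x41,0x29}
#4 dst[0x08+3] := {0x1c,0x94,0xc0}
query mem[0x0c]=0xf2, mem[0x02]=0x94, mem[0x0a]=0xc0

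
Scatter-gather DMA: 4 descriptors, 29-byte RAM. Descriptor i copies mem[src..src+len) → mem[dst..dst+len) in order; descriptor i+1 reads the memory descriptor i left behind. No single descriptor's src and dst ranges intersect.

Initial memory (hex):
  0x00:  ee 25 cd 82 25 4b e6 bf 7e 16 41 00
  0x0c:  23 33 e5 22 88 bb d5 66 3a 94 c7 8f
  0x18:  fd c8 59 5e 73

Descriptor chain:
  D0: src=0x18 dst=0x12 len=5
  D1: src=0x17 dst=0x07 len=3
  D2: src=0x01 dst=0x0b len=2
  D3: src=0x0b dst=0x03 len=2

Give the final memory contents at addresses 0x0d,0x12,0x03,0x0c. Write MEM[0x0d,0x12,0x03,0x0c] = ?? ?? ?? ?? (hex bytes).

MEM[0x0d,0x12,0x03,0x0c] = 33 fd 25 cd

#0 dst[0x12+5] := {0xfd,0xc8,0x59,0x5e,0x73}
#1 dst[0x07+3] := {0x8f,0xfd,0xc8}
#2 dst[0x0b+2] := {0x25,0xcd}
#3 dst[0x03+2] := {0x25,0xcd}
query mem[0x0d]=0x33, mem[0x12]=0xfd, mem[0x03]=0x25, mem[0x0c]=0xcd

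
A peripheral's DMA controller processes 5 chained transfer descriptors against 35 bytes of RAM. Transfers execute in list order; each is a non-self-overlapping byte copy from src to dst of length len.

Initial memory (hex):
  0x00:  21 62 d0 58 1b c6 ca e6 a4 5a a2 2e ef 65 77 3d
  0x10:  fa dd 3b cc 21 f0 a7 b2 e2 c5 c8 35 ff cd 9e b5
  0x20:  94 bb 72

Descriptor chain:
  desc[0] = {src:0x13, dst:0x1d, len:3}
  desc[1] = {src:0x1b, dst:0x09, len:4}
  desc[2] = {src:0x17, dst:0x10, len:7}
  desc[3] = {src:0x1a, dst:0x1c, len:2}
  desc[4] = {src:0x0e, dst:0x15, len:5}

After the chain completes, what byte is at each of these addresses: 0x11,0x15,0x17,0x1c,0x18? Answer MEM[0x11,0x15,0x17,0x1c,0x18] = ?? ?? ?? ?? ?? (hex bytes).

MEM[0x11,0x15,0x17,0x1c,0x18] = e2 77 b2 c8 e2

  after D0: wrote 3B at 0x1d = cc21f0
  after D1: wrote 4B at 0x09 = 35ffcc21
  after D2: wrote 7B at 0x10 = b2e2c5c835ffcc
  after D3: wrote 2B at 0x1c = c835
  after D4: wrote 5B at 0x15 = 773db2e2c5
query mem[0x11]=0xe2, mem[0x15]=0x77, mem[0x17]=0xb2, mem[0x1c]=0xc8, mem[0x18]=0xe2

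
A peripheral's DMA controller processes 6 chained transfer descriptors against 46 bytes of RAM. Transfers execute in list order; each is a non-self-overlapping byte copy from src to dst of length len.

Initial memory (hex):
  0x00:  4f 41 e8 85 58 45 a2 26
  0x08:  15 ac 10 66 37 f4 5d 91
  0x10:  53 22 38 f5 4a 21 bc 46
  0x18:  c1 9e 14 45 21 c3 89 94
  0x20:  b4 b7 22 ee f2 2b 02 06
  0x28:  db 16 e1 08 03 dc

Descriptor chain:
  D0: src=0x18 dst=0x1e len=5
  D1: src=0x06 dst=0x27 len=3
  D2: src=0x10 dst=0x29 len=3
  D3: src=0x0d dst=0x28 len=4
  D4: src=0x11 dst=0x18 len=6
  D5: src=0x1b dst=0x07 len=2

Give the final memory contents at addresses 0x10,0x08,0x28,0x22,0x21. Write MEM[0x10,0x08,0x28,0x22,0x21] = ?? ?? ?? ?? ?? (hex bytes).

[0] 0x18->0x1e len=5 : c1 9e 14 45 21
[1] 0x06->0x27 len=3 : a2 26 15
[2] 0x10->0x29 len=3 : 53 22 38
[3] 0x0d->0x28 len=4 : f4 5d 91 53
[4] 0x11->0x18 len=6 : 22 38 f5 4a 21 bc
[5] 0x1b->0x07 len=2 : 4a 21
query mem[0x10]=0x53, mem[0x08]=0x21, mem[0x28]=0xf4, mem[0x22]=0x21, mem[0x21]=0x45

MEM[0x10,0x08,0x28,0x22,0x21] = 53 21 f4 21 45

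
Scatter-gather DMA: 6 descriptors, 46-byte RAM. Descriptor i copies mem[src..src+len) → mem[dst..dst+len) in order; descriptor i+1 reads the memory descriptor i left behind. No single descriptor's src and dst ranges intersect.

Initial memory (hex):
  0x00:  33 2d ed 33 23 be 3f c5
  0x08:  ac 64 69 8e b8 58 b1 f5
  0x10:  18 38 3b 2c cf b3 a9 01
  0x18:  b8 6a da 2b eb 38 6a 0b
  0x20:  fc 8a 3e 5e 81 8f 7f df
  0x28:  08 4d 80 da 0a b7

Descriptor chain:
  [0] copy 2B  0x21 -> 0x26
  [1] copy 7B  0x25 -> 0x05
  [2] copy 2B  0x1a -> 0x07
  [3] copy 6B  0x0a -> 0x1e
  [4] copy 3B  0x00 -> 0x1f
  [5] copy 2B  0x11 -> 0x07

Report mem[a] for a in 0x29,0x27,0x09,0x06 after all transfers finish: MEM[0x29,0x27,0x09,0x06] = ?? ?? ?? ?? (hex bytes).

MEM[0x29,0x27,0x09,0x06] = 4d 3e 4d 8a

D0: mem[0x26..0x27] <- [8a 3e]
D1: mem[0x05..0x0b] <- [8f 8a 3e 08 4d 80 da]
D2: mem[0x07..0x08] <- [da 2b]
D3: mem[0x1e..0x23] <- [80 da b8 58 b1 f5]
D4: mem[0x1f..0x21] <- [33 2d ed]
D5: mem[0x07..0x08] <- [38 3b]
query mem[0x29]=0x4d, mem[0x27]=0x3e, mem[0x09]=0x4d, mem[0x06]=0x8a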